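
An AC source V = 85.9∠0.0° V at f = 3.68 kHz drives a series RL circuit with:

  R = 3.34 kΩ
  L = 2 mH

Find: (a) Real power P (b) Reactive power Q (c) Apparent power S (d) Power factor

Step 1 — Angular frequency: ω = 2π·f = 2π·3680 = 2.312e+04 rad/s.
Step 2 — Component impedances:
  R: Z = R = 3340 Ω
  L: Z = jωL = j·2.312e+04·0.002 = 0 + j46.24 Ω
Step 3 — Series combination: Z_total = R + L = 3340 + j46.24 Ω = 3340∠0.8° Ω.
Step 4 — Source phasor: V = 85.9∠0.0° V = 85.9 V.
Step 5 — Current: I = V / Z = 0.02571 - j0.000356 A = 0.02572∠-0.8° A.
Step 6 — Complex power: S = V·I* = 2.209 + j0.03058 VA.
Step 7 — Real power: P = Re(S) = 2.209 W.
Step 8 — Reactive power: Q = Im(S) = 0.03058 VAR.
Step 9 — Apparent power: |S| = 2.209 VA.
Step 10 — Power factor: PF = P/|S| = 0.9999 (lagging).

(a) P = 2.209 W  (b) Q = 0.03058 VAR  (c) S = 2.209 VA  (d) PF = 0.9999 (lagging)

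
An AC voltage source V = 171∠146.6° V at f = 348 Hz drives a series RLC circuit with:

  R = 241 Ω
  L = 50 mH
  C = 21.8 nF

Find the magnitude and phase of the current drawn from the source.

Step 1 — Angular frequency: ω = 2π·f = 2π·348 = 2187 rad/s.
Step 2 — Component impedances:
  R: Z = R = 241 Ω
  L: Z = jωL = j·2187·0.05 = 0 + j109.3 Ω
  C: Z = 1/(jωC) = -j/(ω·C) = 0 - j2.098e+04 Ω
Step 3 — Series combination: Z_total = R + L + C = 241 - j2.087e+04 Ω = 2.087e+04∠-89.3° Ω.
Step 4 — Source phasor: V = 171∠146.6° V = -142.8 + j94.13 V.
Step 5 — Ohm's law: I = V / Z_total = (-142.8 + j94.13) / (241 - j2.087e+04) = -0.004589 - j0.006788 A.
Step 6 — Convert to polar: |I| = 0.008193 A, ∠I = -124.1°.

I = 0.008193∠-124.1° A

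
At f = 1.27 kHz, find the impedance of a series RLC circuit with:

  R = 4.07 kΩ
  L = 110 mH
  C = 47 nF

Step 1 — Angular frequency: ω = 2π·f = 2π·1270 = 7980 rad/s.
Step 2 — Component impedances:
  R: Z = R = 4070 Ω
  L: Z = jωL = j·7980·0.11 = 0 + j877.8 Ω
  C: Z = 1/(jωC) = -j/(ω·C) = 0 - j2666 Ω
Step 3 — Series combination: Z_total = R + L + C = 4070 - j1789 Ω = 4446∠-23.7° Ω.

Z = 4070 - j1789 Ω = 4446∠-23.7° Ω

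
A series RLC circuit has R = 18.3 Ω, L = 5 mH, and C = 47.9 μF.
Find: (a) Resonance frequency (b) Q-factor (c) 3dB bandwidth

Step 1 — Resonance condition Im(Z)=0 gives ω₀ = 1/√(LC).
Step 2 — ω₀ = 1/√(0.005·4.79e-05) = 2043 rad/s.
Step 3 — f₀ = ω₀/(2π) = 325.2 Hz.
Step 4 — Series Q: Q = ω₀L/R = 2043·0.005/18.3 = 0.5583.
Step 5 — 3dB bandwidth: Δω = ω₀/Q = 3660 rad/s; BW = Δω/(2π) = 582.5 Hz.

(a) f₀ = 325.2 Hz  (b) Q = 0.5583  (c) BW = 582.5 Hz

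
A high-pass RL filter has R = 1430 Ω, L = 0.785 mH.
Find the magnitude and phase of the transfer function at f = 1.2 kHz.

Step 1 — Angular frequency: ω = 2π·1200 = 7540 rad/s.
Step 2 — Transfer function: H(jω) = jωL/(R + jωL).
Step 3 — Numerator jωL = j·5.919; denominator R + jωL = 1430 + j5.919.
Step 4 — H = 1.713e-05 + j0.004139.
Step 5 — Magnitude: |H| = 0.004139 (-47.7 dB); phase: φ = 89.8°.

|H| = 0.004139 (-47.7 dB), φ = 89.8°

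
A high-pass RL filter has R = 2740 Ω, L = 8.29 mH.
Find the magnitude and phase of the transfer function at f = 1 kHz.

Step 1 — Angular frequency: ω = 2π·1000 = 6283 rad/s.
Step 2 — Transfer function: H(jω) = jωL/(R + jωL).
Step 3 — Numerator jωL = j·52.09; denominator R + jωL = 2740 + j52.09.
Step 4 — H = 0.0003613 + j0.019.
Step 5 — Magnitude: |H| = 0.01901 (-34.4 dB); phase: φ = 88.9°.

|H| = 0.01901 (-34.4 dB), φ = 88.9°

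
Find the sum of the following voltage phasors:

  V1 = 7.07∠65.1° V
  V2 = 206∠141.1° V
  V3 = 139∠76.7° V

Step 1 — Convert each phasor to rectangular form:
  V1 = 7.07·(cos(65.1°) + j·sin(65.1°)) = 2.977 + j6.413 V
  V2 = 206·(cos(141.1°) + j·sin(141.1°)) = -160.3 + j129.4 V
  V3 = 139·(cos(76.7°) + j·sin(76.7°)) = 31.98 + j135.3 V
Step 2 — Sum components: V_total = -125.4 + j271 V.
Step 3 — Convert to polar: |V_total| = 298.6 V, ∠V_total = 114.8°.

V_total = 298.6∠114.8° V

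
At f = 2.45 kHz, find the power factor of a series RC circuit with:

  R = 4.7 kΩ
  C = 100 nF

Step 1 — Angular frequency: ω = 2π·f = 2π·2450 = 1.539e+04 rad/s.
Step 2 — Component impedances:
  R: Z = R = 4700 Ω
  C: Z = 1/(jωC) = -j/(ω·C) = 0 - j649.6 Ω
Step 3 — Series combination: Z_total = R + C = 4700 - j649.6 Ω = 4745∠-7.9° Ω.
Step 4 — Power factor: PF = cos(φ) = Re(Z)/|Z| = 4700/4744.7 = 0.9906.
Step 5 — Type: Im(Z) = -649.6 ⇒ leading (phase φ = -7.9°).

PF = 0.9906 (leading, φ = -7.9°)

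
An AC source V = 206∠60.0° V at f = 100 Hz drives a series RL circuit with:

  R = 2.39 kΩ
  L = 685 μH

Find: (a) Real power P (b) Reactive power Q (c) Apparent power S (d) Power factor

Step 1 — Angular frequency: ω = 2π·f = 2π·100 = 628.3 rad/s.
Step 2 — Component impedances:
  R: Z = R = 2390 Ω
  L: Z = jωL = j·628.3·0.000685 = 0 + j0.4304 Ω
Step 3 — Series combination: Z_total = R + L = 2390 + j0.4304 Ω = 2390∠0.0° Ω.
Step 4 — Source phasor: V = 206∠60.0° V = 103 + j178.4 V.
Step 5 — Current: I = V / Z = 0.04311 + j0.07464 A = 0.08619∠60.0° A.
Step 6 — Complex power: S = V·I* = 17.76 + j0.003197 VA.
Step 7 — Real power: P = Re(S) = 17.76 W.
Step 8 — Reactive power: Q = Im(S) = 0.003197 VAR.
Step 9 — Apparent power: |S| = 17.76 VA.
Step 10 — Power factor: PF = P/|S| = 1 (lagging).

(a) P = 17.76 W  (b) Q = 0.003197 VAR  (c) S = 17.76 VA  (d) PF = 1 (lagging)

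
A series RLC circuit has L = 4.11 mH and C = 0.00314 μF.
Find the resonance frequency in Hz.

Step 1 — Resonance condition Im(Z)=0 gives ω₀ = 1/√(LC).
Step 2 — ω₀ = 1/√(0.00411·3.14e-09) = 2.784e+05 rad/s.
Step 3 — f₀ = ω₀/(2π) = 4.43e+04 Hz.

f₀ = 4.43e+04 Hz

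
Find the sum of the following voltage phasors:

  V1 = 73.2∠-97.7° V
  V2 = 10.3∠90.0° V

Step 1 — Convert each phasor to rectangular form:
  V1 = 73.2·(cos(-97.7°) + j·sin(-97.7°)) = -9.808 - j72.54 V
  V2 = 10.3·(cos(90.0°) + j·sin(90.0°)) = 0 + j10.3 V
Step 2 — Sum components: V_total = -9.808 - j62.24 V.
Step 3 — Convert to polar: |V_total| = 63.01 V, ∠V_total = -99.0°.

V_total = 63.01∠-99.0° V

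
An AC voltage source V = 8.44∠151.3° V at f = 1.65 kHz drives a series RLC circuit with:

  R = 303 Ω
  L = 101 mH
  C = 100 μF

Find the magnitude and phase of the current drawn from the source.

Step 1 — Angular frequency: ω = 2π·f = 2π·1650 = 1.037e+04 rad/s.
Step 2 — Component impedances:
  R: Z = R = 303 Ω
  L: Z = jωL = j·1.037e+04·0.101 = 0 + j1047 Ω
  C: Z = 1/(jωC) = -j/(ω·C) = 0 - j0.9646 Ω
Step 3 — Series combination: Z_total = R + L + C = 303 + j1046 Ω = 1089∠73.8° Ω.
Step 4 — Source phasor: V = 8.44∠151.3° V = -7.403 + j4.053 V.
Step 5 — Ohm's law: I = V / Z_total = (-7.403 + j4.053) / (303 + j1046) = 0.001683 + j0.007564 A.
Step 6 — Convert to polar: |I| = 0.007749 A, ∠I = 77.5°.

I = 0.007749∠77.5° A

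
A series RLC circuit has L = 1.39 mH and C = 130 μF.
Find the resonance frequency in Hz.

Step 1 — Resonance condition Im(Z)=0 gives ω₀ = 1/√(LC).
Step 2 — ω₀ = 1/√(0.00139·0.00013) = 2352 rad/s.
Step 3 — f₀ = ω₀/(2π) = 374.4 Hz.

f₀ = 374.4 Hz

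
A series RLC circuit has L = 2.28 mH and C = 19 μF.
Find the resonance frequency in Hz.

Step 1 — Resonance condition Im(Z)=0 gives ω₀ = 1/√(LC).
Step 2 — ω₀ = 1/√(0.00228·1.9e-05) = 4805 rad/s.
Step 3 — f₀ = ω₀/(2π) = 764.7 Hz.

f₀ = 764.7 Hz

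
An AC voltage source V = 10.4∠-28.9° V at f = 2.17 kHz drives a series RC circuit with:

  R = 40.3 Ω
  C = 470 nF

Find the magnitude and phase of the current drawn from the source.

Step 1 — Angular frequency: ω = 2π·f = 2π·2170 = 1.363e+04 rad/s.
Step 2 — Component impedances:
  R: Z = R = 40.3 Ω
  C: Z = 1/(jωC) = -j/(ω·C) = 0 - j156 Ω
Step 3 — Series combination: Z_total = R + C = 40.3 - j156 Ω = 161.2∠-75.5° Ω.
Step 4 — Source phasor: V = 10.4∠-28.9° V = 9.105 - j5.026 V.
Step 5 — Ohm's law: I = V / Z_total = (9.105 - j5.026) / (40.3 - j156) = 0.04432 + j0.0469 A.
Step 6 — Convert to polar: |I| = 0.06453 A, ∠I = 46.6°.

I = 0.06453∠46.6° A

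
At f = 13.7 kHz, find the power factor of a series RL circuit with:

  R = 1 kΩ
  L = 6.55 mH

Step 1 — Angular frequency: ω = 2π·f = 2π·1.37e+04 = 8.608e+04 rad/s.
Step 2 — Component impedances:
  R: Z = R = 1000 Ω
  L: Z = jωL = j·8.608e+04·0.00655 = 0 + j563.8 Ω
Step 3 — Series combination: Z_total = R + L = 1000 + j563.8 Ω = 1148∠29.4° Ω.
Step 4 — Power factor: PF = cos(φ) = Re(Z)/|Z| = 1000/1148 = 0.8711.
Step 5 — Type: Im(Z) = 563.8 ⇒ lagging (phase φ = 29.4°).

PF = 0.8711 (lagging, φ = 29.4°)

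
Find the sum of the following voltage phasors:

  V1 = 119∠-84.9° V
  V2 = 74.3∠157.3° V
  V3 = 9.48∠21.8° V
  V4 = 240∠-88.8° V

Step 1 — Convert each phasor to rectangular form:
  V1 = 119·(cos(-84.9°) + j·sin(-84.9°)) = 10.58 - j118.5 V
  V2 = 74.3·(cos(157.3°) + j·sin(157.3°)) = -68.54 + j28.67 V
  V3 = 9.48·(cos(21.8°) + j·sin(21.8°)) = 8.802 + j3.521 V
  V4 = 240·(cos(-88.8°) + j·sin(-88.8°)) = 5.026 - j239.9 V
Step 2 — Sum components: V_total = -44.14 - j326.3 V.
Step 3 — Convert to polar: |V_total| = 329.3 V, ∠V_total = -97.7°.

V_total = 329.3∠-97.7° V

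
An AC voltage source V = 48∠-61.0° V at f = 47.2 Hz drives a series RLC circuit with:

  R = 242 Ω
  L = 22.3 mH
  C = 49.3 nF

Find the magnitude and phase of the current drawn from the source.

Step 1 — Angular frequency: ω = 2π·f = 2π·47.2 = 296.6 rad/s.
Step 2 — Component impedances:
  R: Z = R = 242 Ω
  L: Z = jωL = j·296.6·0.0223 = 0 + j6.613 Ω
  C: Z = 1/(jωC) = -j/(ω·C) = 0 - j6.84e+04 Ω
Step 3 — Series combination: Z_total = R + L + C = 242 - j6.839e+04 Ω = 6.839e+04∠-89.8° Ω.
Step 4 — Source phasor: V = 48∠-61.0° V = 23.27 - j41.98 V.
Step 5 — Ohm's law: I = V / Z_total = (23.27 - j41.98) / (242 - j6.839e+04) = 0.0006151 + j0.0003381 A.
Step 6 — Convert to polar: |I| = 0.0007019 A, ∠I = 28.8°.

I = 0.0007019∠28.8° A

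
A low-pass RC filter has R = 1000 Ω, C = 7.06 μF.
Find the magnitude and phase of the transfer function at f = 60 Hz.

Step 1 — Angular frequency: ω = 2π·60 = 377 rad/s.
Step 2 — Transfer function: H(jω) = 1/(1 + jωRC).
Step 3 — Denominator: 1 + jωRC = 1 + j·377·1000·7.06e-06 = 1 + j2.662.
Step 4 — H = 0.1237 - j0.3292.
Step 5 — Magnitude: |H| = 0.3517 (-9.1 dB); phase: φ = -69.4°.

|H| = 0.3517 (-9.1 dB), φ = -69.4°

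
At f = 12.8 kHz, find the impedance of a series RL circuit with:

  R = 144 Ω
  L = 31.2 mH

Step 1 — Angular frequency: ω = 2π·f = 2π·1.28e+04 = 8.042e+04 rad/s.
Step 2 — Component impedances:
  R: Z = R = 144 Ω
  L: Z = jωL = j·8.042e+04·0.0312 = 0 + j2509 Ω
Step 3 — Series combination: Z_total = R + L = 144 + j2509 Ω = 2513∠86.7° Ω.

Z = 144 + j2509 Ω = 2513∠86.7° Ω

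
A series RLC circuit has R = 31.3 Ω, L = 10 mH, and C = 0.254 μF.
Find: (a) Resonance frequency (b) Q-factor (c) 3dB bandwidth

Step 1 — Resonance condition Im(Z)=0 gives ω₀ = 1/√(LC).
Step 2 — ω₀ = 1/√(0.01·2.54e-07) = 1.984e+04 rad/s.
Step 3 — f₀ = ω₀/(2π) = 3158 Hz.
Step 4 — Series Q: Q = ω₀L/R = 1.984e+04·0.01/31.3 = 6.339.
Step 5 — 3dB bandwidth: Δω = ω₀/Q = 3130 rad/s; BW = Δω/(2π) = 498.2 Hz.

(a) f₀ = 3158 Hz  (b) Q = 6.339  (c) BW = 498.2 Hz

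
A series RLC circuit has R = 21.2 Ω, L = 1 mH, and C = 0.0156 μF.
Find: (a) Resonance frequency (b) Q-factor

Step 1 — Resonance condition Im(Z)=0 gives ω₀ = 1/√(LC).
Step 2 — ω₀ = 1/√(0.001·1.56e-08) = 2.532e+05 rad/s.
Step 3 — f₀ = ω₀/(2π) = 4.03e+04 Hz.
Step 4 — Series Q: Q = ω₀L/R = 2.532e+05·0.001/21.2 = 11.94.

(a) f₀ = 4.03e+04 Hz  (b) Q = 11.94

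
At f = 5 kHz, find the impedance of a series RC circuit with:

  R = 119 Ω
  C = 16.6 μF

Step 1 — Angular frequency: ω = 2π·f = 2π·5000 = 3.142e+04 rad/s.
Step 2 — Component impedances:
  R: Z = R = 119 Ω
  C: Z = 1/(jωC) = -j/(ω·C) = 0 - j1.918 Ω
Step 3 — Series combination: Z_total = R + C = 119 - j1.918 Ω = 119∠-0.9° Ω.

Z = 119 - j1.918 Ω = 119∠-0.9° Ω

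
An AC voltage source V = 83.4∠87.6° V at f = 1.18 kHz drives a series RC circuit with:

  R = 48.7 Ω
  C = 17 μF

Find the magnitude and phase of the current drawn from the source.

Step 1 — Angular frequency: ω = 2π·f = 2π·1180 = 7414 rad/s.
Step 2 — Component impedances:
  R: Z = R = 48.7 Ω
  C: Z = 1/(jωC) = -j/(ω·C) = 0 - j7.934 Ω
Step 3 — Series combination: Z_total = R + C = 48.7 - j7.934 Ω = 49.34∠-9.3° Ω.
Step 4 — Source phasor: V = 83.4∠87.6° V = 3.492 + j83.33 V.
Step 5 — Ohm's law: I = V / Z_total = (3.492 + j83.33) / (48.7 - j7.934) = -0.2017 + j1.678 A.
Step 6 — Convert to polar: |I| = 1.69 A, ∠I = 96.9°.

I = 1.69∠96.9° A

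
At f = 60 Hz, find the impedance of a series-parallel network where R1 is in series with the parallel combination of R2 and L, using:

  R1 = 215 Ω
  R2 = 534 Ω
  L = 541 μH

Step 1 — Angular frequency: ω = 2π·f = 2π·60 = 377 rad/s.
Step 2 — Component impedances:
  R1: Z = R = 215 Ω
  R2: Z = R = 534 Ω
  L: Z = jωL = j·377·0.000541 = 0 + j0.204 Ω
Step 3 — Parallel branch: R2 || L = 1/(1/R2 + 1/L) = 7.79e-05 + j0.204 Ω.
Step 4 — Series with R1: Z_total = R1 + (R2 || L) = 215 + j0.204 Ω = 215∠0.1° Ω.

Z = 215 + j0.204 Ω = 215∠0.1° Ω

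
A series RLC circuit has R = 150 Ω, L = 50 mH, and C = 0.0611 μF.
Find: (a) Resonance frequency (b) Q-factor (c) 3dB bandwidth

Step 1 — Resonance: ω₀ = 1/√(LC) = 1/√(0.05·6.11e-08) = 1.809e+04 rad/s.
Step 2 — f₀ = ω₀/(2π) = 2879 Hz.
Step 3 — Series Q: Q = ω₀L/R = 1.809e+04·0.05/150 = 6.031.
Step 4 — Bandwidth: Δω = ω₀/Q = 3000 rad/s; BW = Δω/(2π) = 477.5 Hz.

(a) f₀ = 2879 Hz  (b) Q = 6.031  (c) BW = 477.5 Hz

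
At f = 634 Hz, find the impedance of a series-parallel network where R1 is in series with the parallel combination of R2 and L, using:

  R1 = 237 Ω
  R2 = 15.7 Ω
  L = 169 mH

Step 1 — Angular frequency: ω = 2π·f = 2π·634 = 3984 rad/s.
Step 2 — Component impedances:
  R1: Z = R = 237 Ω
  R2: Z = R = 15.7 Ω
  L: Z = jωL = j·3984·0.169 = 0 + j673.2 Ω
Step 3 — Parallel branch: R2 || L = 1/(1/R2 + 1/L) = 15.69 + j0.3659 Ω.
Step 4 — Series with R1: Z_total = R1 + (R2 || L) = 252.7 + j0.3659 Ω = 252.7∠0.1° Ω.

Z = 252.7 + j0.3659 Ω = 252.7∠0.1° Ω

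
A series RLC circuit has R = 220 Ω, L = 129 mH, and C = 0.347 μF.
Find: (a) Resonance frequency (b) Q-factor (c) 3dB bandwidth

Step 1 — Resonance: ω₀ = 1/√(LC) = 1/√(0.129·3.47e-07) = 4727 rad/s.
Step 2 — f₀ = ω₀/(2π) = 752.2 Hz.
Step 3 — Series Q: Q = ω₀L/R = 4727·0.129/220 = 2.771.
Step 4 — Bandwidth: Δω = ω₀/Q = 1705 rad/s; BW = Δω/(2π) = 271.4 Hz.

(a) f₀ = 752.2 Hz  (b) Q = 2.771  (c) BW = 271.4 Hz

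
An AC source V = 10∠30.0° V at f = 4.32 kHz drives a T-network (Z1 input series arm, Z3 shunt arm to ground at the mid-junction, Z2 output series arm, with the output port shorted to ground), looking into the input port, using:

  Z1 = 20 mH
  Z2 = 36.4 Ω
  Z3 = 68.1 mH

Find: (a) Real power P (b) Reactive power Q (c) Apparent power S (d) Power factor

Step 1 — Angular frequency: ω = 2π·f = 2π·4320 = 2.714e+04 rad/s.
Step 2 — Component impedances:
  Z1: Z = jωL = j·2.714e+04·0.02 = 0 + j542.9 Ω
  Z2: Z = R = 36.4 Ω
  Z3: Z = jωL = j·2.714e+04·0.0681 = 0 + j1848 Ω
Step 3 — With the output port shorted to ground, the output series arm Z2 runs from the junction to ground; the shunt arm Z3 also runs from the junction to ground. They appear in parallel: Z3 || Z2 = 36.39 + j0.7165 Ω.
Step 4 — Series with input arm Z1: Z_in = Z1 + (Z3 || Z2) = 36.39 + j543.6 Ω = 544.8∠86.2° Ω.
Step 5 — Source phasor: V = 10∠30.0° V = 8.66 + j5 V.
Step 6 — Current: I = V / Z = 0.01022 - j0.01525 A = 0.01836∠-56.2° A.
Step 7 — Complex power: S = V·I* = 0.01226 + j0.1831 VA.
Step 8 — Real power: P = Re(S) = 0.01226 W.
Step 9 — Reactive power: Q = Im(S) = 0.1831 VAR.
Step 10 — Apparent power: |S| = 0.1836 VA.
Step 11 — Power factor: PF = P/|S| = 0.06679 (lagging).

(a) P = 0.01226 W  (b) Q = 0.1831 VAR  (c) S = 0.1836 VA  (d) PF = 0.06679 (lagging)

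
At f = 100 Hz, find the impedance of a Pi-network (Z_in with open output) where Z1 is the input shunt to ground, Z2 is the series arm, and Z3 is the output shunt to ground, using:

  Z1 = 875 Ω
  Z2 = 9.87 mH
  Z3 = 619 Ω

Step 1 — Angular frequency: ω = 2π·f = 2π·100 = 628.3 rad/s.
Step 2 — Component impedances:
  Z1: Z = R = 875 Ω
  Z2: Z = jωL = j·628.3·0.00987 = 0 + j6.202 Ω
  Z3: Z = R = 619 Ω
Step 3 — With open output, the series arm Z2 and the output shunt Z3 appear in series to ground: Z2 + Z3 = 619 + j6.202 Ω.
Step 4 — Parallel with input shunt Z1: Z_in = Z1 || (Z2 + Z3) = 362.5 + j2.127 Ω = 362.5∠0.3° Ω.

Z = 362.5 + j2.127 Ω = 362.5∠0.3° Ω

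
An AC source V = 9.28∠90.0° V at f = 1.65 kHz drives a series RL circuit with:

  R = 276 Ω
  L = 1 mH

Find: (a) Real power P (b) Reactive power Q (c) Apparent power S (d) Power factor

Step 1 — Angular frequency: ω = 2π·f = 2π·1650 = 1.037e+04 rad/s.
Step 2 — Component impedances:
  R: Z = R = 276 Ω
  L: Z = jωL = j·1.037e+04·0.001 = 0 + j10.37 Ω
Step 3 — Series combination: Z_total = R + L = 276 + j10.37 Ω = 276.2∠2.2° Ω.
Step 4 — Source phasor: V = 9.28∠90.0° V = 0 + j9.28 V.
Step 5 — Current: I = V / Z = 0.001261 + j0.03358 A = 0.0336∠87.8° A.
Step 6 — Complex power: S = V·I* = 0.3116 + j0.0117 VA.
Step 7 — Real power: P = Re(S) = 0.3116 W.
Step 8 — Reactive power: Q = Im(S) = 0.0117 VAR.
Step 9 — Apparent power: |S| = 0.3118 VA.
Step 10 — Power factor: PF = P/|S| = 0.9993 (lagging).

(a) P = 0.3116 W  (b) Q = 0.0117 VAR  (c) S = 0.3118 VA  (d) PF = 0.9993 (lagging)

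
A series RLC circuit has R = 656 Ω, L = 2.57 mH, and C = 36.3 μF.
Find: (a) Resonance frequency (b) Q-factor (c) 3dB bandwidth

Step 1 — Resonance: ω₀ = 1/√(LC) = 1/√(0.00257·3.63e-05) = 3274 rad/s.
Step 2 — f₀ = ω₀/(2π) = 521.1 Hz.
Step 3 — Series Q: Q = ω₀L/R = 3274·0.00257/656 = 0.01283.
Step 4 — Bandwidth: Δω = ω₀/Q = 2.553e+05 rad/s; BW = Δω/(2π) = 4.062e+04 Hz.

(a) f₀ = 521.1 Hz  (b) Q = 0.01283  (c) BW = 4.062e+04 Hz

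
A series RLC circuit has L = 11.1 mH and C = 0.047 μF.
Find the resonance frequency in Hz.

Step 1 — Resonance condition Im(Z)=0 gives ω₀ = 1/√(LC).
Step 2 — ω₀ = 1/√(0.0111·4.7e-08) = 4.378e+04 rad/s.
Step 3 — f₀ = ω₀/(2π) = 6968 Hz.

f₀ = 6968 Hz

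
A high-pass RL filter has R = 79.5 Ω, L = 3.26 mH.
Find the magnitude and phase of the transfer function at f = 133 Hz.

Step 1 — Angular frequency: ω = 2π·133 = 835.7 rad/s.
Step 2 — Transfer function: H(jω) = jωL/(R + jωL).
Step 3 — Numerator jωL = j·2.724; denominator R + jωL = 79.5 + j2.724.
Step 4 — H = 0.001173 + j0.03423.
Step 5 — Magnitude: |H| = 0.03425 (-29.3 dB); phase: φ = 88.0°.

|H| = 0.03425 (-29.3 dB), φ = 88.0°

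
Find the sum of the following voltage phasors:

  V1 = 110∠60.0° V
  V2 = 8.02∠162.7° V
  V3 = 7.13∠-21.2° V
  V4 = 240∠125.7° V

Step 1 — Convert each phasor to rectangular form:
  V1 = 110·(cos(60.0°) + j·sin(60.0°)) = 55 + j95.26 V
  V2 = 8.02·(cos(162.7°) + j·sin(162.7°)) = -7.657 + j2.385 V
  V3 = 7.13·(cos(-21.2°) + j·sin(-21.2°)) = 6.647 - j2.578 V
  V4 = 240·(cos(125.7°) + j·sin(125.7°)) = -140 + j194.9 V
Step 2 — Sum components: V_total = -86.06 + j290 V.
Step 3 — Convert to polar: |V_total| = 302.5 V, ∠V_total = 106.5°.

V_total = 302.5∠106.5° V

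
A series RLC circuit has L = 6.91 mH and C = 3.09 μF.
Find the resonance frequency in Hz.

Step 1 — Resonance condition Im(Z)=0 gives ω₀ = 1/√(LC).
Step 2 — ω₀ = 1/√(0.00691·3.09e-06) = 6844 rad/s.
Step 3 — f₀ = ω₀/(2π) = 1089 Hz.

f₀ = 1089 Hz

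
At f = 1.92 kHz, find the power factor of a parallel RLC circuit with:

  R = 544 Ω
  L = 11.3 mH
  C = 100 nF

Step 1 — Angular frequency: ω = 2π·f = 2π·1920 = 1.206e+04 rad/s.
Step 2 — Component impedances:
  R: Z = R = 544 Ω
  L: Z = jωL = j·1.206e+04·0.0113 = 0 + j136.3 Ω
  C: Z = 1/(jωC) = -j/(ω·C) = 0 - j828.9 Ω
Step 3 — Parallel combination: 1/Z_total = 1/R + 1/L + 1/C; Z_total = 44.89 + j149.7 Ω = 156.3∠73.3° Ω.
Step 4 — Power factor: PF = cos(φ) = Re(Z)/|Z| = 44.892/156.27 = 0.2873.
Step 5 — Type: Im(Z) = 149.7 ⇒ lagging (phase φ = 73.3°).

PF = 0.2873 (lagging, φ = 73.3°)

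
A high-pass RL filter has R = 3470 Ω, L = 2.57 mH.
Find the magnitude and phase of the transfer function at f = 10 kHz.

Step 1 — Angular frequency: ω = 2π·1e+04 = 6.283e+04 rad/s.
Step 2 — Transfer function: H(jω) = jωL/(R + jωL).
Step 3 — Numerator jωL = j·161.5; denominator R + jωL = 3470 + j161.5.
Step 4 — H = 0.002161 + j0.04643.
Step 5 — Magnitude: |H| = 0.04649 (-26.7 dB); phase: φ = 87.3°.

|H| = 0.04649 (-26.7 dB), φ = 87.3°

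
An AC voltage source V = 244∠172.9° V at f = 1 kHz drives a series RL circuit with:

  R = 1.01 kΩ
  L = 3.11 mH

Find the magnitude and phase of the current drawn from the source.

Step 1 — Angular frequency: ω = 2π·f = 2π·1000 = 6283 rad/s.
Step 2 — Component impedances:
  R: Z = R = 1010 Ω
  L: Z = jωL = j·6283·0.00311 = 0 + j19.54 Ω
Step 3 — Series combination: Z_total = R + L = 1010 + j19.54 Ω = 1010∠1.1° Ω.
Step 4 — Source phasor: V = 244∠172.9° V = -242.1 + j30.16 V.
Step 5 — Ohm's law: I = V / Z_total = (-242.1 + j30.16) / (1010 + j19.54) = -0.2391 + j0.03449 A.
Step 6 — Convert to polar: |I| = 0.2415 A, ∠I = 171.8°.

I = 0.2415∠171.8° A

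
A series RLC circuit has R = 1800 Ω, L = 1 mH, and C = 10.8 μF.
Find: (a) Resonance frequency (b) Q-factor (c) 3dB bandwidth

Step 1 — Resonance condition Im(Z)=0 gives ω₀ = 1/√(LC).
Step 2 — ω₀ = 1/√(0.001·1.08e-05) = 9623 rad/s.
Step 3 — f₀ = ω₀/(2π) = 1531 Hz.
Step 4 — Series Q: Q = ω₀L/R = 9623·0.001/1800 = 0.005346.
Step 5 — 3dB bandwidth: Δω = ω₀/Q = 1.8e+06 rad/s; BW = Δω/(2π) = 2.865e+05 Hz.

(a) f₀ = 1531 Hz  (b) Q = 0.005346  (c) BW = 2.865e+05 Hz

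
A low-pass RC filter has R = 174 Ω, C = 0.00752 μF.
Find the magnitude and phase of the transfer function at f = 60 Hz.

Step 1 — Angular frequency: ω = 2π·60 = 377 rad/s.
Step 2 — Transfer function: H(jω) = 1/(1 + jωRC).
Step 3 — Denominator: 1 + jωRC = 1 + j·377·174·7.52e-09 = 1 + j0.0004933.
Step 4 — H = 1 - j0.0004933.
Step 5 — Magnitude: |H| = 1 (-0.0 dB); phase: φ = -0.0°.

|H| = 1 (-0.0 dB), φ = -0.0°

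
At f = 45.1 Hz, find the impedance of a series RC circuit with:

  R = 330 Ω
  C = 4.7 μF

Step 1 — Angular frequency: ω = 2π·f = 2π·45.1 = 283.4 rad/s.
Step 2 — Component impedances:
  R: Z = R = 330 Ω
  C: Z = 1/(jωC) = -j/(ω·C) = 0 - j750.8 Ω
Step 3 — Series combination: Z_total = R + C = 330 - j750.8 Ω = 820.2∠-66.3° Ω.

Z = 330 - j750.8 Ω = 820.2∠-66.3° Ω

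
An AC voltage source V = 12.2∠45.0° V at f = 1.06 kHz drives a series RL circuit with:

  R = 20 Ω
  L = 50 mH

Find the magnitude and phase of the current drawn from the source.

Step 1 — Angular frequency: ω = 2π·f = 2π·1060 = 6660 rad/s.
Step 2 — Component impedances:
  R: Z = R = 20 Ω
  L: Z = jωL = j·6660·0.05 = 0 + j333 Ω
Step 3 — Series combination: Z_total = R + L = 20 + j333 Ω = 333.6∠86.6° Ω.
Step 4 — Source phasor: V = 12.2∠45.0° V = 8.627 + j8.627 V.
Step 5 — Ohm's law: I = V / Z_total = (8.627 + j8.627) / (20 + j333) = 0.02736 - j0.02426 A.
Step 6 — Convert to polar: |I| = 0.03657 A, ∠I = -41.6°.

I = 0.03657∠-41.6° A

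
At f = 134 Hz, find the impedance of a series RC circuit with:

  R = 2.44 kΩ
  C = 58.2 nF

Step 1 — Angular frequency: ω = 2π·f = 2π·134 = 841.9 rad/s.
Step 2 — Component impedances:
  R: Z = R = 2440 Ω
  C: Z = 1/(jωC) = -j/(ω·C) = 0 - j2.041e+04 Ω
Step 3 — Series combination: Z_total = R + C = 2440 - j2.041e+04 Ω = 2.055e+04∠-83.2° Ω.

Z = 2440 - j2.041e+04 Ω = 2.055e+04∠-83.2° Ω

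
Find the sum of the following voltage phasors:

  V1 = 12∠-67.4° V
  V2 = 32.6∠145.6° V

Step 1 — Convert each phasor to rectangular form:
  V1 = 12·(cos(-67.4°) + j·sin(-67.4°)) = 4.612 - j11.08 V
  V2 = 32.6·(cos(145.6°) + j·sin(145.6°)) = -26.9 + j18.42 V
Step 2 — Sum components: V_total = -22.29 + j7.339 V.
Step 3 — Convert to polar: |V_total| = 23.46 V, ∠V_total = 161.8°.

V_total = 23.46∠161.8° V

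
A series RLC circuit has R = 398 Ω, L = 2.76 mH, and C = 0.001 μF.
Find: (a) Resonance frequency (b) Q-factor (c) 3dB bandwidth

Step 1 — Resonance: ω₀ = 1/√(LC) = 1/√(0.00276·1e-09) = 6.019e+05 rad/s.
Step 2 — f₀ = ω₀/(2π) = 9.58e+04 Hz.
Step 3 — Series Q: Q = ω₀L/R = 6.019e+05·0.00276/398 = 4.174.
Step 4 — Bandwidth: Δω = ω₀/Q = 1.442e+05 rad/s; BW = Δω/(2π) = 2.295e+04 Hz.

(a) f₀ = 9.58e+04 Hz  (b) Q = 4.174  (c) BW = 2.295e+04 Hz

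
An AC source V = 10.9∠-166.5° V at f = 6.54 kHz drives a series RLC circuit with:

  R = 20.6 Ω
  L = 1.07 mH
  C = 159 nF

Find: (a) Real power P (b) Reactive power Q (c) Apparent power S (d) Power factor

Step 1 — Angular frequency: ω = 2π·f = 2π·6540 = 4.109e+04 rad/s.
Step 2 — Component impedances:
  R: Z = R = 20.6 Ω
  L: Z = jωL = j·4.109e+04·0.00107 = 0 + j43.97 Ω
  C: Z = 1/(jωC) = -j/(ω·C) = 0 - j153.1 Ω
Step 3 — Series combination: Z_total = R + L + C = 20.6 - j109.1 Ω = 111∠-79.3° Ω.
Step 4 — Source phasor: V = 10.9∠-166.5° V = -10.6 - j2.545 V.
Step 5 — Current: I = V / Z = 0.004807 - j0.09807 A = 0.09819∠-87.2° A.
Step 6 — Complex power: S = V·I* = 0.1986 - j1.052 VA.
Step 7 — Real power: P = Re(S) = 0.1986 W.
Step 8 — Reactive power: Q = Im(S) = -1.052 VAR.
Step 9 — Apparent power: |S| = 1.07 VA.
Step 10 — Power factor: PF = P/|S| = 0.1856 (leading).

(a) P = 0.1986 W  (b) Q = -1.052 VAR  (c) S = 1.07 VA  (d) PF = 0.1856 (leading)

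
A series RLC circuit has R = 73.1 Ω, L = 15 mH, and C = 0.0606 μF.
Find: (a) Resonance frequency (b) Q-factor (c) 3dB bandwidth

Step 1 — Resonance: ω₀ = 1/√(LC) = 1/√(0.015·6.06e-08) = 3.317e+04 rad/s.
Step 2 — f₀ = ω₀/(2π) = 5279 Hz.
Step 3 — Series Q: Q = ω₀L/R = 3.317e+04·0.015/73.1 = 6.806.
Step 4 — Bandwidth: Δω = ω₀/Q = 4873 rad/s; BW = Δω/(2π) = 775.6 Hz.

(a) f₀ = 5279 Hz  (b) Q = 6.806  (c) BW = 775.6 Hz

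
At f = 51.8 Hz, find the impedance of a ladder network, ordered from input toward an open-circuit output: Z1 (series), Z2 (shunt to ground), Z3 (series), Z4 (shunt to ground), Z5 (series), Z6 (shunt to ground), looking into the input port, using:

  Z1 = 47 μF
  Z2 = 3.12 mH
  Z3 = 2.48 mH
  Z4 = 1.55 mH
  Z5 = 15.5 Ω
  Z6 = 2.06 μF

Step 1 — Angular frequency: ω = 2π·f = 2π·51.8 = 325.5 rad/s.
Step 2 — Component impedances:
  Z1: Z = 1/(jωC) = -j/(ω·C) = 0 - j65.37 Ω
  Z2: Z = jωL = j·325.5·0.00312 = 0 + j1.015 Ω
  Z3: Z = jωL = j·325.5·0.00248 = 0 + j0.8072 Ω
  Z4: Z = jωL = j·325.5·0.00155 = 0 + j0.5045 Ω
  Z5: Z = R = 15.5 Ω
  Z6: Z = 1/(jωC) = -j/(ω·C) = 0 - j1491 Ω
Step 3 — Ladder network (open output): work backward from the far end, alternating series and parallel combinations. Z_in = 3.378e-07 - j64.8 Ω = 64.8∠-90.0° Ω.

Z = 3.378e-07 - j64.8 Ω = 64.8∠-90.0° Ω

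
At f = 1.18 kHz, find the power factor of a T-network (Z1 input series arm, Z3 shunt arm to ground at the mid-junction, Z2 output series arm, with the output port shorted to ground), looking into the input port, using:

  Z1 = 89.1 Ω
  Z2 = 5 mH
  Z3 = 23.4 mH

Step 1 — Angular frequency: ω = 2π·f = 2π·1180 = 7414 rad/s.
Step 2 — Component impedances:
  Z1: Z = R = 89.1 Ω
  Z2: Z = jωL = j·7414·0.005 = 0 + j37.07 Ω
  Z3: Z = jωL = j·7414·0.0234 = 0 + j173.5 Ω
Step 3 — With the output port shorted to ground, the output series arm Z2 runs from the junction to ground; the shunt arm Z3 also runs from the junction to ground. They appear in parallel: Z3 || Z2 = 0 + j30.54 Ω.
Step 4 — Series with input arm Z1: Z_in = Z1 + (Z3 || Z2) = 89.1 + j30.54 Ω = 94.19∠18.9° Ω.
Step 5 — Power factor: PF = cos(φ) = Re(Z)/|Z| = 89.1/94.19 = 0.946.
Step 6 — Type: Im(Z) = 30.54 ⇒ lagging (phase φ = 18.9°).

PF = 0.946 (lagging, φ = 18.9°)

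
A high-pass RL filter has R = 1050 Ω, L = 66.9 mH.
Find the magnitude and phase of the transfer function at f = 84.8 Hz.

Step 1 — Angular frequency: ω = 2π·84.8 = 532.8 rad/s.
Step 2 — Transfer function: H(jω) = jωL/(R + jωL).
Step 3 — Numerator jωL = j·35.65; denominator R + jωL = 1050 + j35.65.
Step 4 — H = 0.001151 + j0.03391.
Step 5 — Magnitude: |H| = 0.03393 (-29.4 dB); phase: φ = 88.1°.

|H| = 0.03393 (-29.4 dB), φ = 88.1°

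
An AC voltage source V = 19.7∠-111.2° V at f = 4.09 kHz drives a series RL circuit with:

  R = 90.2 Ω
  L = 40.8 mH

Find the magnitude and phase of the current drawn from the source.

Step 1 — Angular frequency: ω = 2π·f = 2π·4090 = 2.57e+04 rad/s.
Step 2 — Component impedances:
  R: Z = R = 90.2 Ω
  L: Z = jωL = j·2.57e+04·0.0408 = 0 + j1048 Ω
Step 3 — Series combination: Z_total = R + L = 90.2 + j1048 Ω = 1052∠85.1° Ω.
Step 4 — Source phasor: V = 19.7∠-111.2° V = -7.124 - j18.37 V.
Step 5 — Ohm's law: I = V / Z_total = (-7.124 - j18.37) / (90.2 + j1048) = -0.01797 + j0.005249 A.
Step 6 — Convert to polar: |I| = 0.01872 A, ∠I = 163.7°.

I = 0.01872∠163.7° A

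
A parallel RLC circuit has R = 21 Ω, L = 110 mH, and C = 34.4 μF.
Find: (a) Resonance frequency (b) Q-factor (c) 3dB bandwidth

Step 1 — Resonance: ω₀ = 1/√(LC) = 1/√(0.11·3.44e-05) = 514.1 rad/s.
Step 2 — f₀ = ω₀/(2π) = 81.82 Hz.
Step 3 — Parallel Q: Q = R/(ω₀L) = 21/(514.1·0.11) = 0.3714.
Step 4 — Bandwidth: Δω = ω₀/Q = 1384 rad/s; BW = Δω/(2π) = 220.3 Hz.

(a) f₀ = 81.82 Hz  (b) Q = 0.3714  (c) BW = 220.3 Hz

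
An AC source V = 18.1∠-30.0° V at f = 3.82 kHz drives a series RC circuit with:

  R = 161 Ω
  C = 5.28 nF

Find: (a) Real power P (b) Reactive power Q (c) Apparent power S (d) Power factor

Step 1 — Angular frequency: ω = 2π·f = 2π·3820 = 2.4e+04 rad/s.
Step 2 — Component impedances:
  R: Z = R = 161 Ω
  C: Z = 1/(jωC) = -j/(ω·C) = 0 - j7891 Ω
Step 3 — Series combination: Z_total = R + C = 161 - j7891 Ω = 7892∠-88.8° Ω.
Step 4 — Source phasor: V = 18.1∠-30.0° V = 15.68 - j9.05 V.
Step 5 — Current: I = V / Z = 0.001187 + j0.001962 A = 0.002293∠58.8° A.
Step 6 — Complex power: S = V·I* = 0.0008468 - j0.0415 VA.
Step 7 — Real power: P = Re(S) = 0.0008468 W.
Step 8 — Reactive power: Q = Im(S) = -0.0415 VAR.
Step 9 — Apparent power: |S| = 0.04151 VA.
Step 10 — Power factor: PF = P/|S| = 0.0204 (leading).

(a) P = 0.0008468 W  (b) Q = -0.0415 VAR  (c) S = 0.04151 VA  (d) PF = 0.0204 (leading)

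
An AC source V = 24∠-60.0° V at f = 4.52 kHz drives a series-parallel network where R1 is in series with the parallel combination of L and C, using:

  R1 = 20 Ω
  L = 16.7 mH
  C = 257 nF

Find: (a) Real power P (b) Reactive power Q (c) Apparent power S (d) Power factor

Step 1 — Angular frequency: ω = 2π·f = 2π·4520 = 2.84e+04 rad/s.
Step 2 — Component impedances:
  R1: Z = R = 20 Ω
  L: Z = jωL = j·2.84e+04·0.0167 = 0 + j474.3 Ω
  C: Z = 1/(jωC) = -j/(ω·C) = 0 - j137 Ω
Step 3 — Parallel branch: L || C = 1/(1/L + 1/C) = 0 - j192.7 Ω.
Step 4 — Series with R1: Z_total = R1 + (L || C) = 20 - j192.7 Ω = 193.7∠-84.1° Ω.
Step 5 — Source phasor: V = 24∠-60.0° V = 12 - j20.78 V.
Step 6 — Current: I = V / Z = 0.1131 + j0.05054 A = 0.1239∠24.1° A.
Step 7 — Complex power: S = V·I* = 0.307 - j2.958 VA.
Step 8 — Real power: P = Re(S) = 0.307 W.
Step 9 — Reactive power: Q = Im(S) = -2.958 VAR.
Step 10 — Apparent power: |S| = 2.974 VA.
Step 11 — Power factor: PF = P/|S| = 0.1033 (leading).

(a) P = 0.307 W  (b) Q = -2.958 VAR  (c) S = 2.974 VA  (d) PF = 0.1033 (leading)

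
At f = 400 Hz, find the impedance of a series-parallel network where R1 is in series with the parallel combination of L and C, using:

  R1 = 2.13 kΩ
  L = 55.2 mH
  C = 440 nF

Step 1 — Angular frequency: ω = 2π·f = 2π·400 = 2513 rad/s.
Step 2 — Component impedances:
  R1: Z = R = 2130 Ω
  L: Z = jωL = j·2513·0.0552 = 0 + j138.7 Ω
  C: Z = 1/(jωC) = -j/(ω·C) = 0 - j904.3 Ω
Step 3 — Parallel branch: L || C = 1/(1/L + 1/C) = 0 + j163.9 Ω.
Step 4 — Series with R1: Z_total = R1 + (L || C) = 2130 + j163.9 Ω = 2136∠4.4° Ω.

Z = 2130 + j163.9 Ω = 2136∠4.4° Ω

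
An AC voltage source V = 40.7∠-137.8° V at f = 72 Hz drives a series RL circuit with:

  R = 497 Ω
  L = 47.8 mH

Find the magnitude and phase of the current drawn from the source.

Step 1 — Angular frequency: ω = 2π·f = 2π·72 = 452.4 rad/s.
Step 2 — Component impedances:
  R: Z = R = 497 Ω
  L: Z = jωL = j·452.4·0.0478 = 0 + j21.62 Ω
Step 3 — Series combination: Z_total = R + L = 497 + j21.62 Ω = 497.5∠2.5° Ω.
Step 4 — Source phasor: V = 40.7∠-137.8° V = -30.15 - j27.34 V.
Step 5 — Ohm's law: I = V / Z_total = (-30.15 - j27.34) / (497 + j21.62) = -0.06294 - j0.05227 A.
Step 6 — Convert to polar: |I| = 0.08181 A, ∠I = -140.3°.

I = 0.08181∠-140.3° A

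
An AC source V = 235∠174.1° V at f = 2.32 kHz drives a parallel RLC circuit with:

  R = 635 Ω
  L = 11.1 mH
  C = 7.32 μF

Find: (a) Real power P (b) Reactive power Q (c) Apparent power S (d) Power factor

Step 1 — Angular frequency: ω = 2π·f = 2π·2320 = 1.458e+04 rad/s.
Step 2 — Component impedances:
  R: Z = R = 635 Ω
  L: Z = jωL = j·1.458e+04·0.0111 = 0 + j161.8 Ω
  C: Z = 1/(jωC) = -j/(ω·C) = 0 - j9.372 Ω
Step 3 — Parallel combination: 1/Z_total = 1/R + 1/L + 1/C; Z_total = 0.1558 - j9.946 Ω = 9.947∠-89.1° Ω.
Step 4 — Source phasor: V = 235∠174.1° V = -233.8 + j24.16 V.
Step 5 — Current: I = V / Z = -2.796 - j23.46 A = 23.63∠-96.8° A.
Step 6 — Complex power: S = V·I* = 86.97 - j5551 VA.
Step 7 — Real power: P = Re(S) = 86.97 W.
Step 8 — Reactive power: Q = Im(S) = -5551 VAR.
Step 9 — Apparent power: |S| = 5552 VA.
Step 10 — Power factor: PF = P/|S| = 0.01566 (leading).

(a) P = 86.97 W  (b) Q = -5551 VAR  (c) S = 5552 VA  (d) PF = 0.01566 (leading)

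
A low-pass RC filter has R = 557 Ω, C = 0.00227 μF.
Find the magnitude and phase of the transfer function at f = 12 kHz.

Step 1 — Angular frequency: ω = 2π·1.2e+04 = 7.54e+04 rad/s.
Step 2 — Transfer function: H(jω) = 1/(1 + jωRC).
Step 3 — Denominator: 1 + jωRC = 1 + j·7.54e+04·557·2.27e-09 = 1 + j0.09533.
Step 4 — H = 0.991 - j0.09447.
Step 5 — Magnitude: |H| = 0.9955 (-0.0 dB); phase: φ = -5.4°.

|H| = 0.9955 (-0.0 dB), φ = -5.4°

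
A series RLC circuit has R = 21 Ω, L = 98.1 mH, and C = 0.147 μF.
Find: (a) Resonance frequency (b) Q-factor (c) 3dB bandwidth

Step 1 — Resonance condition Im(Z)=0 gives ω₀ = 1/√(LC).
Step 2 — ω₀ = 1/√(0.0981·1.47e-07) = 8327 rad/s.
Step 3 — f₀ = ω₀/(2π) = 1325 Hz.
Step 4 — Series Q: Q = ω₀L/R = 8327·0.0981/21 = 38.9.
Step 5 — 3dB bandwidth: Δω = ω₀/Q = 214.1 rad/s; BW = Δω/(2π) = 34.07 Hz.

(a) f₀ = 1325 Hz  (b) Q = 38.9  (c) BW = 34.07 Hz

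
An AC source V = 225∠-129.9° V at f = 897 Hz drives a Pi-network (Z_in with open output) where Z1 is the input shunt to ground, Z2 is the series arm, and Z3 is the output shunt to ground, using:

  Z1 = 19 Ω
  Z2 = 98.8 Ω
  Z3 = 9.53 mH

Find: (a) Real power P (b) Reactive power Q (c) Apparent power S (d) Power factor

Step 1 — Angular frequency: ω = 2π·f = 2π·897 = 5636 rad/s.
Step 2 — Component impedances:
  Z1: Z = R = 19 Ω
  Z2: Z = R = 98.8 Ω
  Z3: Z = jωL = j·5636·0.00953 = 0 + j53.71 Ω
Step 3 — With open output, the series arm Z2 and the output shunt Z3 appear in series to ground: Z2 + Z3 = 98.8 + j53.71 Ω.
Step 4 — Parallel with input shunt Z1: Z_in = Z1 || (Z2 + Z3) = 16.46 + j1.157 Ω = 16.5∠4.0° Ω.
Step 5 — Source phasor: V = 225∠-129.9° V = -144.3 - j172.6 V.
Step 6 — Current: I = V / Z = -9.457 - j9.82 A = 13.63∠-133.9° A.
Step 7 — Complex power: S = V·I* = 3060 + j215 VA.
Step 8 — Real power: P = Re(S) = 3060 W.
Step 9 — Reactive power: Q = Im(S) = 215 VAR.
Step 10 — Apparent power: |S| = 3068 VA.
Step 11 — Power factor: PF = P/|S| = 0.9975 (lagging).

(a) P = 3060 W  (b) Q = 215 VAR  (c) S = 3068 VA  (d) PF = 0.9975 (lagging)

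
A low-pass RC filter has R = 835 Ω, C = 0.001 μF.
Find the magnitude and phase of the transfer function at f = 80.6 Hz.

Step 1 — Angular frequency: ω = 2π·80.6 = 506.4 rad/s.
Step 2 — Transfer function: H(jω) = 1/(1 + jωRC).
Step 3 — Denominator: 1 + jωRC = 1 + j·506.4·835·1e-09 = 1 + j0.0004229.
Step 4 — H = 1 - j0.0004229.
Step 5 — Magnitude: |H| = 1 (-0.0 dB); phase: φ = -0.0°.

|H| = 1 (-0.0 dB), φ = -0.0°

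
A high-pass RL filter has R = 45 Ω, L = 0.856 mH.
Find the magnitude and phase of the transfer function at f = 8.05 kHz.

Step 1 — Angular frequency: ω = 2π·8050 = 5.058e+04 rad/s.
Step 2 — Transfer function: H(jω) = jωL/(R + jωL).
Step 3 — Numerator jωL = j·43.3; denominator R + jωL = 45 + j43.3.
Step 4 — H = 0.4807 + j0.4996.
Step 5 — Magnitude: |H| = 0.6933 (-3.2 dB); phase: φ = 46.1°.

|H| = 0.6933 (-3.2 dB), φ = 46.1°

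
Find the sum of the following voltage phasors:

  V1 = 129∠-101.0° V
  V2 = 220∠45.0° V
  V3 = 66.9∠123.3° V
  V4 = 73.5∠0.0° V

Step 1 — Convert each phasor to rectangular form:
  V1 = 129·(cos(-101.0°) + j·sin(-101.0°)) = -24.61 - j126.6 V
  V2 = 220·(cos(45.0°) + j·sin(45.0°)) = 155.6 + j155.6 V
  V3 = 66.9·(cos(123.3°) + j·sin(123.3°)) = -36.73 + j55.92 V
  V4 = 73.5·(cos(0.0°) + j·sin(0.0°)) = 73.5 V
Step 2 — Sum components: V_total = 167.7 + j84.85 V.
Step 3 — Convert to polar: |V_total| = 188 V, ∠V_total = 26.8°.

V_total = 188∠26.8° V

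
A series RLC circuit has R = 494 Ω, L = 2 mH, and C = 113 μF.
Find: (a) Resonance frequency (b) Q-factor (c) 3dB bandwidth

Step 1 — Resonance condition Im(Z)=0 gives ω₀ = 1/√(LC).
Step 2 — ω₀ = 1/√(0.002·0.000113) = 2104 rad/s.
Step 3 — f₀ = ω₀/(2π) = 334.8 Hz.
Step 4 — Series Q: Q = ω₀L/R = 2104·0.002/494 = 0.008516.
Step 5 — 3dB bandwidth: Δω = ω₀/Q = 2.47e+05 rad/s; BW = Δω/(2π) = 3.931e+04 Hz.

(a) f₀ = 334.8 Hz  (b) Q = 0.008516  (c) BW = 3.931e+04 Hz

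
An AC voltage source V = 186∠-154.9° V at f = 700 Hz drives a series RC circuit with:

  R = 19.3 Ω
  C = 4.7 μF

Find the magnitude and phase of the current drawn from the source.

Step 1 — Angular frequency: ω = 2π·f = 2π·700 = 4398 rad/s.
Step 2 — Component impedances:
  R: Z = R = 19.3 Ω
  C: Z = 1/(jωC) = -j/(ω·C) = 0 - j48.38 Ω
Step 3 — Series combination: Z_total = R + C = 19.3 - j48.38 Ω = 52.08∠-68.2° Ω.
Step 4 — Source phasor: V = 186∠-154.9° V = -168.4 - j78.9 V.
Step 5 — Ohm's law: I = V / Z_total = (-168.4 - j78.9) / (19.3 - j48.38) = 0.2087 - j3.565 A.
Step 6 — Convert to polar: |I| = 3.571 A, ∠I = -86.7°.

I = 3.571∠-86.7° A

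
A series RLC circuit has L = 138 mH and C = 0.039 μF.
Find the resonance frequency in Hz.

Step 1 — Resonance condition Im(Z)=0 gives ω₀ = 1/√(LC).
Step 2 — ω₀ = 1/√(0.138·3.9e-08) = 1.363e+04 rad/s.
Step 3 — f₀ = ω₀/(2π) = 2169 Hz.

f₀ = 2169 Hz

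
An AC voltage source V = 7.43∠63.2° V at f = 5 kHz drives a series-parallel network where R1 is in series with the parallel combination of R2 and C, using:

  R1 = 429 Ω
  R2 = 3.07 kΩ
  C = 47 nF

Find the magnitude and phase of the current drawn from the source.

Step 1 — Angular frequency: ω = 2π·f = 2π·5000 = 3.142e+04 rad/s.
Step 2 — Component impedances:
  R1: Z = R = 429 Ω
  R2: Z = R = 3070 Ω
  C: Z = 1/(jωC) = -j/(ω·C) = 0 - j677.3 Ω
Step 3 — Parallel branch: R2 || C = 1/(1/R2 + 1/C) = 142.5 - j645.8 Ω.
Step 4 — Series with R1: Z_total = R1 + (R2 || C) = 571.5 - j645.8 Ω = 862.4∠-48.5° Ω.
Step 5 — Source phasor: V = 7.43∠63.2° V = 3.35 + j6.632 V.
Step 6 — Ohm's law: I = V / Z_total = (3.35 + j6.632) / (571.5 - j645.8) = -0.003185 + j0.008006 A.
Step 7 — Convert to polar: |I| = 0.008616 A, ∠I = 111.7°.

I = 0.008616∠111.7° A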